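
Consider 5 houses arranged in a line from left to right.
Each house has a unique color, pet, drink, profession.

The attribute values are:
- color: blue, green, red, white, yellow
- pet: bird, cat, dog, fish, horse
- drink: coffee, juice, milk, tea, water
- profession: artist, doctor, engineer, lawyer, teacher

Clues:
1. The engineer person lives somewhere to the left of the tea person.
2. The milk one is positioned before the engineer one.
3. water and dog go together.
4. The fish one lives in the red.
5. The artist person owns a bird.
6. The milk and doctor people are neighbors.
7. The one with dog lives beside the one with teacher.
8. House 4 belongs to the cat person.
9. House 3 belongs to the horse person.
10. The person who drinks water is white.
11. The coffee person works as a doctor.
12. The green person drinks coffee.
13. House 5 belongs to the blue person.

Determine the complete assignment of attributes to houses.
Solution:

House | Color | Pet | Drink | Profession
----------------------------------------
  1   | white | dog | water | lawyer
  2   | red | fish | milk | teacher
  3   | green | horse | coffee | doctor
  4   | yellow | cat | juice | engineer
  5   | blue | bird | tea | artist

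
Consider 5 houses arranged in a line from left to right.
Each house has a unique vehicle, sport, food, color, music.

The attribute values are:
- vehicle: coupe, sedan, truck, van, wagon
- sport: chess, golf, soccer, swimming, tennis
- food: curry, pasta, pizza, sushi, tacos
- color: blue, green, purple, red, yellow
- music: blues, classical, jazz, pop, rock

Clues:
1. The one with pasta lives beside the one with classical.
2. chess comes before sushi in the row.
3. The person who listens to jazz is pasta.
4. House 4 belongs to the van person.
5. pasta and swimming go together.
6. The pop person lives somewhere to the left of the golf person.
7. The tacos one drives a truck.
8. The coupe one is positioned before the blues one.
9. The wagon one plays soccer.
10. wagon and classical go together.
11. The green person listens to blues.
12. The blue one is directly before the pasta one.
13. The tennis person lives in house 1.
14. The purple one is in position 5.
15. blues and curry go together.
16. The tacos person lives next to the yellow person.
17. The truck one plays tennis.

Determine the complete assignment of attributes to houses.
Solution:

House | Vehicle | Sport | Food | Color | Music
----------------------------------------------
  1   | truck | tennis | tacos | blue | pop
  2   | coupe | swimming | pasta | yellow | jazz
  3   | wagon | soccer | pizza | red | classical
  4   | van | chess | curry | green | blues
  5   | sedan | golf | sushi | purple | rock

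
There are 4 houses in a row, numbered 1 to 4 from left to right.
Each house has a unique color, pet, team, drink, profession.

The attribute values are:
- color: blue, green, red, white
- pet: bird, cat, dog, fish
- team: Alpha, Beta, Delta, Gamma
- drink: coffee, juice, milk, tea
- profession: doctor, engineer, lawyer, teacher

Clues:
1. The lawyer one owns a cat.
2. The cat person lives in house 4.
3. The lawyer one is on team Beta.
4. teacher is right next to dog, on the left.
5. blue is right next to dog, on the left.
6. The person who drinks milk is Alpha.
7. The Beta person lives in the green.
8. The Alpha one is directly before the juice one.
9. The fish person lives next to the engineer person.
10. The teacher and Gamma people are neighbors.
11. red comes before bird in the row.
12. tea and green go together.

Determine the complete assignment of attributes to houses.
Solution:

House | Color | Pet | Team | Drink | Profession
-----------------------------------------------
  1   | blue | fish | Alpha | milk | teacher
  2   | red | dog | Gamma | juice | engineer
  3   | white | bird | Delta | coffee | doctor
  4   | green | cat | Beta | tea | lawyer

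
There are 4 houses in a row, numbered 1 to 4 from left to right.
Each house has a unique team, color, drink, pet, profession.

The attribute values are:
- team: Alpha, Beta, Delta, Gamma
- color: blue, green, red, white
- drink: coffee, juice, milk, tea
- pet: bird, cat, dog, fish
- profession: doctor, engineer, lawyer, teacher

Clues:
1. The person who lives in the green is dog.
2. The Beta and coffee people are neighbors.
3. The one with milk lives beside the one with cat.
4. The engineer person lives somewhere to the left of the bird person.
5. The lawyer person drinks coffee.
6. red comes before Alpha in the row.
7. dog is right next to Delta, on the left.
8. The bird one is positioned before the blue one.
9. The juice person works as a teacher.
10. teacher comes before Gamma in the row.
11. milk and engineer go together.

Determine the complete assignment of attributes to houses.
Solution:

House | Team | Color | Drink | Pet | Profession
-----------------------------------------------
  1   | Beta | green | milk | dog | engineer
  2   | Delta | red | coffee | cat | lawyer
  3   | Alpha | white | juice | bird | teacher
  4   | Gamma | blue | tea | fish | doctor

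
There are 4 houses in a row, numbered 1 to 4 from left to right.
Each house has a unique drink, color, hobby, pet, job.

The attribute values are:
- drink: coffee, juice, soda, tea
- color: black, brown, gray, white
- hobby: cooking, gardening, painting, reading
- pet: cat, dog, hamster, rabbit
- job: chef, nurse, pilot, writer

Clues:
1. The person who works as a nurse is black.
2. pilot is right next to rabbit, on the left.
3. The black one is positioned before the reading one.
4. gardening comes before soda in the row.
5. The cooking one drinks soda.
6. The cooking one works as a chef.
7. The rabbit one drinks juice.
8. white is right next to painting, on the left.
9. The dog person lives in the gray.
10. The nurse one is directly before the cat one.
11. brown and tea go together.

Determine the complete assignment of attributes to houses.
Solution:

House | Drink | Color | Hobby | Pet | Job
-----------------------------------------
  1   | coffee | white | gardening | hamster | pilot
  2   | juice | black | painting | rabbit | nurse
  3   | tea | brown | reading | cat | writer
  4   | soda | gray | cooking | dog | chef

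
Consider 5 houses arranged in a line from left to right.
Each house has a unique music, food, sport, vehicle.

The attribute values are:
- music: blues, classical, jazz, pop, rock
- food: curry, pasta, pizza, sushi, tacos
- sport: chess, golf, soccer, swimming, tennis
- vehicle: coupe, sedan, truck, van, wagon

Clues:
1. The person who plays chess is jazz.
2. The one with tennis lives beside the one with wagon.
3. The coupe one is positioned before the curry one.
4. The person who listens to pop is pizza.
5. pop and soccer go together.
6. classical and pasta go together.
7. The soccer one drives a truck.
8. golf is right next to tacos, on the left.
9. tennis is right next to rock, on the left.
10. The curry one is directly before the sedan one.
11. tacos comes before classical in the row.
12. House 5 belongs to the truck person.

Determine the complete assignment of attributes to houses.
Solution:

House | Music | Food | Sport | Vehicle
--------------------------------------
  1   | blues | sushi | tennis | coupe
  2   | rock | curry | golf | wagon
  3   | jazz | tacos | chess | sedan
  4   | classical | pasta | swimming | van
  5   | pop | pizza | soccer | truck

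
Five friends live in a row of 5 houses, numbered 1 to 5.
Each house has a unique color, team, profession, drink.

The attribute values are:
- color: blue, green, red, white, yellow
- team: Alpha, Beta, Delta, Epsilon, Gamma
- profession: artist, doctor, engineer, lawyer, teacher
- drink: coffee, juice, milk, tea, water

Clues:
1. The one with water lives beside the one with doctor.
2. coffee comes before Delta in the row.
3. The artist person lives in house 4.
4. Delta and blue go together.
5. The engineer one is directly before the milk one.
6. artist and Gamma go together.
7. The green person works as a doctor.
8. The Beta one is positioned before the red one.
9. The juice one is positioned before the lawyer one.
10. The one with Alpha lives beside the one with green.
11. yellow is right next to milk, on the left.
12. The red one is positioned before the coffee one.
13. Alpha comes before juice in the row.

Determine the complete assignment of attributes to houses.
Solution:

House | Color | Team | Profession | Drink
-----------------------------------------
  1   | yellow | Alpha | engineer | water
  2   | green | Beta | doctor | milk
  3   | red | Epsilon | teacher | juice
  4   | white | Gamma | artist | coffee
  5   | blue | Delta | lawyer | tea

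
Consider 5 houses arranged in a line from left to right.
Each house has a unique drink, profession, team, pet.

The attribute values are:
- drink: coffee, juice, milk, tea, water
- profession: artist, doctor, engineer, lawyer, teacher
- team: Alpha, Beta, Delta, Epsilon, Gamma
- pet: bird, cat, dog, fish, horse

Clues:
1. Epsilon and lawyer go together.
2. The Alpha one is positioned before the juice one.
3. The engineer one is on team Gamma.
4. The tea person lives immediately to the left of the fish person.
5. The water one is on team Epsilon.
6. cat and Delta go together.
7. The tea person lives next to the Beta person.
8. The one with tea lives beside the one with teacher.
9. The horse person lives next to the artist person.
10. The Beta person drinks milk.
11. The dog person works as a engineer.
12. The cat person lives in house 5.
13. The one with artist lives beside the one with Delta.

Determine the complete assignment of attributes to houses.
Solution:

House | Drink | Profession | Team | Pet
---------------------------------------
  1   | tea | engineer | Gamma | dog
  2   | milk | teacher | Beta | fish
  3   | water | lawyer | Epsilon | horse
  4   | coffee | artist | Alpha | bird
  5   | juice | doctor | Delta | cat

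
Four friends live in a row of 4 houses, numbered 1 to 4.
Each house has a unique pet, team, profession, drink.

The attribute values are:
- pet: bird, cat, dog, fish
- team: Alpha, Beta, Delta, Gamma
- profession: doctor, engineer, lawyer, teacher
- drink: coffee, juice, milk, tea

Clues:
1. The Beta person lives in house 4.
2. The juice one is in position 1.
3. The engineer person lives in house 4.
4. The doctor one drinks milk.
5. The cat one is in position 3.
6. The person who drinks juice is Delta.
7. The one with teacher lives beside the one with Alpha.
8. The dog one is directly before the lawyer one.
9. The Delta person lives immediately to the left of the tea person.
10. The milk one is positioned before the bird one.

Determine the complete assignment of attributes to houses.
Solution:

House | Pet | Team | Profession | Drink
---------------------------------------
  1   | dog | Delta | teacher | juice
  2   | fish | Alpha | lawyer | tea
  3   | cat | Gamma | doctor | milk
  4   | bird | Beta | engineer | coffee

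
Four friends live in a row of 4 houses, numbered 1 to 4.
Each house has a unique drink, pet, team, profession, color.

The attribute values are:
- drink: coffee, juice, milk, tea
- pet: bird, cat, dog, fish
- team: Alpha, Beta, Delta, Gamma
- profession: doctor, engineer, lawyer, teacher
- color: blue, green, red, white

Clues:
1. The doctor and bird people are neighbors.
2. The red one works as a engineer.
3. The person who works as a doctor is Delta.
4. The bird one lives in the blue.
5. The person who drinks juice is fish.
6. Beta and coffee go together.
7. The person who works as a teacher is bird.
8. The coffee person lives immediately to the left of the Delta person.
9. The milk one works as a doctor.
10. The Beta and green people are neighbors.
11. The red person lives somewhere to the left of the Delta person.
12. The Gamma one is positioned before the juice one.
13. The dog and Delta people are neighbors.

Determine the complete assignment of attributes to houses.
Solution:

House | Drink | Pet | Team | Profession | Color
-----------------------------------------------
  1   | coffee | dog | Beta | engineer | red
  2   | milk | cat | Delta | doctor | green
  3   | tea | bird | Gamma | teacher | blue
  4   | juice | fish | Alpha | lawyer | white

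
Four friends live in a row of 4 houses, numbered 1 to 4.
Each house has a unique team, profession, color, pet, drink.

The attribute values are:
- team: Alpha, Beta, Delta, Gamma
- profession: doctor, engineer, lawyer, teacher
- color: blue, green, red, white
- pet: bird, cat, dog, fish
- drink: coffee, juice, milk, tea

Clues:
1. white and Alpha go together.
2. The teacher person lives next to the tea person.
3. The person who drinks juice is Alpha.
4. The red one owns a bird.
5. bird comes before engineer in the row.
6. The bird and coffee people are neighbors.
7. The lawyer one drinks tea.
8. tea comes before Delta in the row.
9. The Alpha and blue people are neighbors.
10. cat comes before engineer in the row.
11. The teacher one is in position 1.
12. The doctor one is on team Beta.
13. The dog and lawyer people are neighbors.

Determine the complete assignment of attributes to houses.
Solution:

House | Team | Profession | Color | Pet | Drink
-----------------------------------------------
  1   | Alpha | teacher | white | dog | juice
  2   | Gamma | lawyer | blue | cat | tea
  3   | Beta | doctor | red | bird | milk
  4   | Delta | engineer | green | fish | coffee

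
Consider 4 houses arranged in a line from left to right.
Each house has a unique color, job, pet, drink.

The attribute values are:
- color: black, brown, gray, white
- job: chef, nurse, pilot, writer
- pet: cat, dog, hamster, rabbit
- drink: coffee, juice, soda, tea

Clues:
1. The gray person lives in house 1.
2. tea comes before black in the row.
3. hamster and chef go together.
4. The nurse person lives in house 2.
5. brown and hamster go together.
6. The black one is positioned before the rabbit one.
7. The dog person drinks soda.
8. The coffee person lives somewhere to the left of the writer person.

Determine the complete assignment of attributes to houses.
Solution:

House | Color | Job | Pet | Drink
---------------------------------
  1   | gray | pilot | cat | tea
  2   | black | nurse | dog | soda
  3   | brown | chef | hamster | coffee
  4   | white | writer | rabbit | juice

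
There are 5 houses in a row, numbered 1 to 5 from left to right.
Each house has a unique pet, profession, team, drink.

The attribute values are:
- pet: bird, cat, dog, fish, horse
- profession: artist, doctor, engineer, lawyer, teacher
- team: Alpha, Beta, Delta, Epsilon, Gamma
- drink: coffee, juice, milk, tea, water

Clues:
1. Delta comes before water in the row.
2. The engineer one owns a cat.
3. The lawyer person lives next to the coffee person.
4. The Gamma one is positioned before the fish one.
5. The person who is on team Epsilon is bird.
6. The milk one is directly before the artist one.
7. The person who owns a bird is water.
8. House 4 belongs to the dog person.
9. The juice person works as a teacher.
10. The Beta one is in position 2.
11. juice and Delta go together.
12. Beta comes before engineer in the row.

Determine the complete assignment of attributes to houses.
Solution:

House | Pet | Profession | Team | Drink
---------------------------------------
  1   | horse | lawyer | Gamma | milk
  2   | fish | artist | Beta | coffee
  3   | cat | engineer | Alpha | tea
  4   | dog | teacher | Delta | juice
  5   | bird | doctor | Epsilon | water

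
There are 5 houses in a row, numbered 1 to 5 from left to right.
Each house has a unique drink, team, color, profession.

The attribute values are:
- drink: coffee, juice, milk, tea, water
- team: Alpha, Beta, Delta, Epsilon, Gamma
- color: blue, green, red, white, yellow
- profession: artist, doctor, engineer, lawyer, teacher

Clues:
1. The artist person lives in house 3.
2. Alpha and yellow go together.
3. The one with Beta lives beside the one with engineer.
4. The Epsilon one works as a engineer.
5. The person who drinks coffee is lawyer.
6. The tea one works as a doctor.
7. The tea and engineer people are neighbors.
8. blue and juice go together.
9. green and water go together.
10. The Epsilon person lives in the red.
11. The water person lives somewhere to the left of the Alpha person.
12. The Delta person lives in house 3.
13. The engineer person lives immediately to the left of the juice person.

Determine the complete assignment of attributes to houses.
Solution:

House | Drink | Team | Color | Profession
-----------------------------------------
  1   | tea | Beta | white | doctor
  2   | milk | Epsilon | red | engineer
  3   | juice | Delta | blue | artist
  4   | water | Gamma | green | teacher
  5   | coffee | Alpha | yellow | lawyer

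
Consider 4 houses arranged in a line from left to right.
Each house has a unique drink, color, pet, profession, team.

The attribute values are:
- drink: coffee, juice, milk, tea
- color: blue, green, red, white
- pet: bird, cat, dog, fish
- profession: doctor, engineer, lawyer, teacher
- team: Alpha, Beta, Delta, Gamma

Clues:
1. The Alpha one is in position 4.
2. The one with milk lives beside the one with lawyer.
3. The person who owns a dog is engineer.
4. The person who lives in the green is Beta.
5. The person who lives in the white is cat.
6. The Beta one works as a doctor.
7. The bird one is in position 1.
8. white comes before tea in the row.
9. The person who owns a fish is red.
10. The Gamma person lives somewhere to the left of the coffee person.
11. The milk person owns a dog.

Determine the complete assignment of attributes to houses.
Solution:

House | Drink | Color | Pet | Profession | Team
-----------------------------------------------
  1   | juice | green | bird | doctor | Beta
  2   | milk | blue | dog | engineer | Gamma
  3   | coffee | white | cat | lawyer | Delta
  4   | tea | red | fish | teacher | Alpha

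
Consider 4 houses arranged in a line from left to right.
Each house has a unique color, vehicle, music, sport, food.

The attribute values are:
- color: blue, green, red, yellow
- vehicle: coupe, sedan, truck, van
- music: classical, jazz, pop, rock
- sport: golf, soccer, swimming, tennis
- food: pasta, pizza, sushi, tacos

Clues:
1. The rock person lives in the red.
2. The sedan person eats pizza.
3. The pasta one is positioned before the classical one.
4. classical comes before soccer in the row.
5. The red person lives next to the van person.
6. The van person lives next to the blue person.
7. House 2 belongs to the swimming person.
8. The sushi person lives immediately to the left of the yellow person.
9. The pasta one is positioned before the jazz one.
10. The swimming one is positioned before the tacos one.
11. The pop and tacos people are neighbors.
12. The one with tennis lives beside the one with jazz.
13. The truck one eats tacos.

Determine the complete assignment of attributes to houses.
Solution:

House | Color | Vehicle | Music | Sport | Food
----------------------------------------------
  1   | red | coupe | rock | golf | sushi
  2   | yellow | van | pop | swimming | pasta
  3   | blue | truck | classical | tennis | tacos
  4   | green | sedan | jazz | soccer | pizza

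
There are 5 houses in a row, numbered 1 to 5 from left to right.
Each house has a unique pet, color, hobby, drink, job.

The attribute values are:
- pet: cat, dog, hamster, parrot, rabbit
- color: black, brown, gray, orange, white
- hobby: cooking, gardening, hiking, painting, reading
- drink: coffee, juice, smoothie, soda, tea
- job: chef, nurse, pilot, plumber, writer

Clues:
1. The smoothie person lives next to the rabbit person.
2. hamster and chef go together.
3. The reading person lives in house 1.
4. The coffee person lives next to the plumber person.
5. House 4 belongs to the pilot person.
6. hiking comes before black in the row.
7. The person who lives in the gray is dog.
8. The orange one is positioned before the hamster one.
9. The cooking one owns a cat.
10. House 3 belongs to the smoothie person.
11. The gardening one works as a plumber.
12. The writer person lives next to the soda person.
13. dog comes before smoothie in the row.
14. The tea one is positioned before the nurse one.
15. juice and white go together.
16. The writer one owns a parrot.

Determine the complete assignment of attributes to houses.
Solution:

House | Pet | Color | Hobby | Drink | Job
-----------------------------------------
  1   | parrot | orange | reading | coffee | writer
  2   | dog | gray | gardening | soda | plumber
  3   | hamster | brown | hiking | smoothie | chef
  4   | rabbit | black | painting | tea | pilot
  5   | cat | white | cooking | juice | nurse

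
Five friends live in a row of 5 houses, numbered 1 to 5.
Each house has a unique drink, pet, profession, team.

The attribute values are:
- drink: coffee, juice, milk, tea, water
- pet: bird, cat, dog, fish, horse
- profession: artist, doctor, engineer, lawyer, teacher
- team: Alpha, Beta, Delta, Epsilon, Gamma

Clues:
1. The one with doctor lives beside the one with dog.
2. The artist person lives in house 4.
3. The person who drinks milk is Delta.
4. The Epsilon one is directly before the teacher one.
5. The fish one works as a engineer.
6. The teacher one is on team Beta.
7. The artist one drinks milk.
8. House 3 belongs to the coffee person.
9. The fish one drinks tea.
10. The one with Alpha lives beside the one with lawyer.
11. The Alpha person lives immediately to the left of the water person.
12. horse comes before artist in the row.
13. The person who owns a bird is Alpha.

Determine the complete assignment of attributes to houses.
Solution:

House | Drink | Pet | Profession | Team
---------------------------------------
  1   | juice | bird | doctor | Alpha
  2   | water | dog | lawyer | Epsilon
  3   | coffee | horse | teacher | Beta
  4   | milk | cat | artist | Delta
  5   | tea | fish | engineer | Gamma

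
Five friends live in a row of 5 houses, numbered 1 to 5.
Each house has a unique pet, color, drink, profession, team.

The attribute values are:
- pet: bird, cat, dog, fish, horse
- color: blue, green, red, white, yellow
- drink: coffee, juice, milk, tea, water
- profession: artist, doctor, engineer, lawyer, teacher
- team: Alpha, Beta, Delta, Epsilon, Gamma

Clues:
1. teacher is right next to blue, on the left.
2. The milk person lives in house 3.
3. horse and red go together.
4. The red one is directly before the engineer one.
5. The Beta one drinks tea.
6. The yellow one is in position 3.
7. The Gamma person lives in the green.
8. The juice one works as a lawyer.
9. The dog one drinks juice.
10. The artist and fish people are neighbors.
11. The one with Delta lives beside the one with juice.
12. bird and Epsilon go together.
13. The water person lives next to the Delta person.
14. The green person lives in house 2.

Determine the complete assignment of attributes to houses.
Solution:

House | Pet | Color | Drink | Profession | Team
-----------------------------------------------
  1   | horse | red | tea | artist | Beta
  2   | fish | green | water | engineer | Gamma
  3   | cat | yellow | milk | teacher | Delta
  4   | dog | blue | juice | lawyer | Alpha
  5   | bird | white | coffee | doctor | Epsilon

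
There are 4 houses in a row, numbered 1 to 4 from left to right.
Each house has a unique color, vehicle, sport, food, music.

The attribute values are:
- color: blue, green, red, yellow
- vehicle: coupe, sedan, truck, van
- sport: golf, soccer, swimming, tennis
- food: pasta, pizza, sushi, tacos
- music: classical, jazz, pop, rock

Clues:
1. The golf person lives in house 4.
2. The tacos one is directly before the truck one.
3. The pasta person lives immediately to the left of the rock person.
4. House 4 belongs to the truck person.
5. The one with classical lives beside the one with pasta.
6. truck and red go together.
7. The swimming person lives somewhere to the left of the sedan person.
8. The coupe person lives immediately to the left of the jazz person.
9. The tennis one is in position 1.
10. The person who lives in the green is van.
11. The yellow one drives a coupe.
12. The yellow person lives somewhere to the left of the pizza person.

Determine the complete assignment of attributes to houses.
Solution:

House | Color | Vehicle | Sport | Food | Music
----------------------------------------------
  1   | yellow | coupe | tennis | sushi | classical
  2   | green | van | swimming | pasta | jazz
  3   | blue | sedan | soccer | tacos | rock
  4   | red | truck | golf | pizza | pop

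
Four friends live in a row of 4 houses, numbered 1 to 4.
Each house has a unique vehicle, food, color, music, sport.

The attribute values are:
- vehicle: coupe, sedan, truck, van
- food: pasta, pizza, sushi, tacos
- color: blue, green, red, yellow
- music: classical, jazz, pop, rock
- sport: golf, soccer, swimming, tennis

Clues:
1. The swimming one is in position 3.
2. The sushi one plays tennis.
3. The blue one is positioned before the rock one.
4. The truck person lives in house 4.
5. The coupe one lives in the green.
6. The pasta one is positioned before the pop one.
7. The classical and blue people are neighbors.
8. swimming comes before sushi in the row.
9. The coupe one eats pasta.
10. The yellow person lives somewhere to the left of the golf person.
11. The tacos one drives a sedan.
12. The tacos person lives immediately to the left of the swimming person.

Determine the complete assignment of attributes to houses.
Solution:

House | Vehicle | Food | Color | Music | Sport
----------------------------------------------
  1   | van | pizza | yellow | classical | soccer
  2   | sedan | tacos | blue | jazz | golf
  3   | coupe | pasta | green | rock | swimming
  4   | truck | sushi | red | pop | tennis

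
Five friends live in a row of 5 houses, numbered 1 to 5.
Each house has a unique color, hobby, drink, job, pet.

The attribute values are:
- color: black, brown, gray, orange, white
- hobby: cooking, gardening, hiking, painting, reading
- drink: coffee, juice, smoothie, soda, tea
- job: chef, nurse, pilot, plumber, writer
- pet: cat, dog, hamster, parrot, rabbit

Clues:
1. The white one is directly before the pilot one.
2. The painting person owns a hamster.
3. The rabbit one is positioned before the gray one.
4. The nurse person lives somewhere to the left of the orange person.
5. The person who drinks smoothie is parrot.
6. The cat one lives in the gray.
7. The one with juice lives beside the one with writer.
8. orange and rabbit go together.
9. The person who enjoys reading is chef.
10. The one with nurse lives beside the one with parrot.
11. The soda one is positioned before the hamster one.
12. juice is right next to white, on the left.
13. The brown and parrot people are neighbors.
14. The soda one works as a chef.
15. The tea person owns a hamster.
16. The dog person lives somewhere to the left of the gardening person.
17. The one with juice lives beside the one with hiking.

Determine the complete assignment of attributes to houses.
Solution:

House | Color | Hobby | Drink | Job | Pet
-----------------------------------------
  1   | brown | cooking | juice | nurse | dog
  2   | white | hiking | smoothie | writer | parrot
  3   | orange | gardening | coffee | pilot | rabbit
  4   | gray | reading | soda | chef | cat
  5   | black | painting | tea | plumber | hamster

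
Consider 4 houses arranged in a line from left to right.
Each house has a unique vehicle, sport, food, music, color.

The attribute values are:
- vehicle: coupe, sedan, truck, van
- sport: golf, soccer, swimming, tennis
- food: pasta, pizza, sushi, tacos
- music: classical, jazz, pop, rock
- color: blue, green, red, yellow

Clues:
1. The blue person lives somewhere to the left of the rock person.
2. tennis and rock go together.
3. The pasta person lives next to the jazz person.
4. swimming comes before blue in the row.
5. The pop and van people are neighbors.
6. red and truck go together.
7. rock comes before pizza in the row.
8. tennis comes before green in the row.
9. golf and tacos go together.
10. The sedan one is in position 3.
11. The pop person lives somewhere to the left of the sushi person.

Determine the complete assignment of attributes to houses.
Solution:

House | Vehicle | Sport | Food | Music | Color
----------------------------------------------
  1   | truck | swimming | pasta | pop | red
  2   | van | golf | tacos | jazz | blue
  3   | sedan | tennis | sushi | rock | yellow
  4   | coupe | soccer | pizza | classical | green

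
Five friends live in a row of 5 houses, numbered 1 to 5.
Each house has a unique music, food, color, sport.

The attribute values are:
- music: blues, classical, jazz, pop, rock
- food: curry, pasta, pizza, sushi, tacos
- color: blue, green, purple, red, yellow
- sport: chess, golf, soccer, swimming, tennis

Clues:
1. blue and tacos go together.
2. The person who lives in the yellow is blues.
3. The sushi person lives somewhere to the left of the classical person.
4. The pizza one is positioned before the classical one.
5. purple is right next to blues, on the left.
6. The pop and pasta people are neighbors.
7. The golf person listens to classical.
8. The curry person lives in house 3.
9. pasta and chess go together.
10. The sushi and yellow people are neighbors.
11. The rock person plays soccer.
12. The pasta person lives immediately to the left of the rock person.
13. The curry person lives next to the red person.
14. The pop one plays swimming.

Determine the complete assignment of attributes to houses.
Solution:

House | Music | Food | Color | Sport
------------------------------------
  1   | pop | sushi | purple | swimming
  2   | blues | pasta | yellow | chess
  3   | rock | curry | green | soccer
  4   | jazz | pizza | red | tennis
  5   | classical | tacos | blue | golf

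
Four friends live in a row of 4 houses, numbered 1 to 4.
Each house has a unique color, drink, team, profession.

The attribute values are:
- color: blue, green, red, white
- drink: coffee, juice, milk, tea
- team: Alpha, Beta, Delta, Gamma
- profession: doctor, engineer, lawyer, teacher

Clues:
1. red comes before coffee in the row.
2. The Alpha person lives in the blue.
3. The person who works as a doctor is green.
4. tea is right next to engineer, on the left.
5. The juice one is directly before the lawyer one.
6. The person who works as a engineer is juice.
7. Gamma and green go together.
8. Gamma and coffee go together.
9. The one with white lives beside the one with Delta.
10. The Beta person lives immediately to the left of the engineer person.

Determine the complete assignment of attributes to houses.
Solution:

House | Color | Drink | Team | Profession
-----------------------------------------
  1   | white | tea | Beta | teacher
  2   | red | juice | Delta | engineer
  3   | blue | milk | Alpha | lawyer
  4   | green | coffee | Gamma | doctor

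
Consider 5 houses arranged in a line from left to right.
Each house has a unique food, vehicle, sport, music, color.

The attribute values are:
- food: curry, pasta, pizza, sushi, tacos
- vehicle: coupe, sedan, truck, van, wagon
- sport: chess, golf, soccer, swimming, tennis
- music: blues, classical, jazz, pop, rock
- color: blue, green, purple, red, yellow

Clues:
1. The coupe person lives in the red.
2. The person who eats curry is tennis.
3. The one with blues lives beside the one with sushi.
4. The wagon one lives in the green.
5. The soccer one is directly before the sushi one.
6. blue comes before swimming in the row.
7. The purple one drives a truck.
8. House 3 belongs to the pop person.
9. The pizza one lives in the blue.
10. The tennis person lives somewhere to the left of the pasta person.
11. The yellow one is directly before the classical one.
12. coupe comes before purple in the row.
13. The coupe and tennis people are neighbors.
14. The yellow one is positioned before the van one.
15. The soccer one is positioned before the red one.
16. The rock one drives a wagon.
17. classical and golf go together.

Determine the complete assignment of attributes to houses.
Solution:

House | Food | Vehicle | Sport | Music | Color
----------------------------------------------
  1   | tacos | sedan | soccer | blues | yellow
  2   | sushi | coupe | golf | classical | red
  3   | curry | truck | tennis | pop | purple
  4   | pizza | van | chess | jazz | blue
  5   | pasta | wagon | swimming | rock | green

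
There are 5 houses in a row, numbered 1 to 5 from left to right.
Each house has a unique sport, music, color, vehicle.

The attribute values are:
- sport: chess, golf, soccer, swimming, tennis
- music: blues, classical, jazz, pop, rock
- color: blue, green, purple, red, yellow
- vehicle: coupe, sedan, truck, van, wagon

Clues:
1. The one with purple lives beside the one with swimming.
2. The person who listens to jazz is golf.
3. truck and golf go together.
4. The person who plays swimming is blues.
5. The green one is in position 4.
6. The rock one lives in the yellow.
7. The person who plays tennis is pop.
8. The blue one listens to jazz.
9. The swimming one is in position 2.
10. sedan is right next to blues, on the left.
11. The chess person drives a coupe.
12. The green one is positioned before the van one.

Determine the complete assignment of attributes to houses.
Solution:

House | Sport | Music | Color | Vehicle
---------------------------------------
  1   | tennis | pop | purple | sedan
  2   | swimming | blues | red | wagon
  3   | golf | jazz | blue | truck
  4   | chess | classical | green | coupe
  5   | soccer | rock | yellow | van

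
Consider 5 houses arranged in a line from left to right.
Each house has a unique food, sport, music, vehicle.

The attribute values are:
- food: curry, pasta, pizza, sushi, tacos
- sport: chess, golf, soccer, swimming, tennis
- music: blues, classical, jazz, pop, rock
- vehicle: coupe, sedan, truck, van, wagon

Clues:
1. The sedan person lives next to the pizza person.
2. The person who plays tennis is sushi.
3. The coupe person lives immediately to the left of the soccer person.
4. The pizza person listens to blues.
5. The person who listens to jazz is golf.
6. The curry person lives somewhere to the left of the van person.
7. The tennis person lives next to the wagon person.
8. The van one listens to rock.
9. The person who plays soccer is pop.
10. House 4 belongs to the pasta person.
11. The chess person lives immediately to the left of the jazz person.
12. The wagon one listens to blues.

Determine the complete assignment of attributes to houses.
Solution:

House | Food | Sport | Music | Vehicle
--------------------------------------
  1   | sushi | tennis | classical | sedan
  2   | pizza | chess | blues | wagon
  3   | curry | golf | jazz | coupe
  4   | pasta | soccer | pop | truck
  5   | tacos | swimming | rock | van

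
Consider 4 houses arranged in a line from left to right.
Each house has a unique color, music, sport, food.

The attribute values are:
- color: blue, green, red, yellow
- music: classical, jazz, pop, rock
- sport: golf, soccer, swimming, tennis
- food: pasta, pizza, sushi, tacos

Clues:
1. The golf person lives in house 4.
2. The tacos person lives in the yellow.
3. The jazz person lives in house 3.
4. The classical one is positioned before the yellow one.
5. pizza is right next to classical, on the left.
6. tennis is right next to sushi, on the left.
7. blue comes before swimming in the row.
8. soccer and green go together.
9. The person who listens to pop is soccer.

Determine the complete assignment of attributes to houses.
Solution:

House | Color | Music | Sport | Food
------------------------------------
  1   | green | pop | soccer | pizza
  2   | blue | classical | tennis | pasta
  3   | red | jazz | swimming | sushi
  4   | yellow | rock | golf | tacos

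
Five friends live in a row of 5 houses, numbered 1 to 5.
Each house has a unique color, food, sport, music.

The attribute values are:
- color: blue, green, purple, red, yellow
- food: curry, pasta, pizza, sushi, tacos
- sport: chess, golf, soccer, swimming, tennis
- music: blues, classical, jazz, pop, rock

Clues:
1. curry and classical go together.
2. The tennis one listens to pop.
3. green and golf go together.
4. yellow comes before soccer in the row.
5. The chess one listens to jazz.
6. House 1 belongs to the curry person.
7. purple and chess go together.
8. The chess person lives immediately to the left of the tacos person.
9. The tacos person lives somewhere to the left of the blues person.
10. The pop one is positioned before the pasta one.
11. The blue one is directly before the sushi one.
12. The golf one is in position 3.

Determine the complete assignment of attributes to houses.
Solution:

House | Color | Food | Sport | Music
------------------------------------
  1   | blue | curry | swimming | classical
  2   | purple | sushi | chess | jazz
  3   | green | tacos | golf | rock
  4   | yellow | pizza | tennis | pop
  5   | red | pasta | soccer | blues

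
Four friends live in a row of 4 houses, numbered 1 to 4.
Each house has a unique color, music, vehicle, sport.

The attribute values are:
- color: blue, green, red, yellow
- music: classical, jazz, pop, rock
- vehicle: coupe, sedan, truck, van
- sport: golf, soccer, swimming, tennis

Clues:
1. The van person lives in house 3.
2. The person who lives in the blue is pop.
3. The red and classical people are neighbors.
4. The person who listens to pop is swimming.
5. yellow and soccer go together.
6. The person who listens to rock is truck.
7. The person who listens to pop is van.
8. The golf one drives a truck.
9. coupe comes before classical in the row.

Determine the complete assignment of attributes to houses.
Solution:

House | Color | Music | Vehicle | Sport
---------------------------------------
  1   | red | jazz | coupe | tennis
  2   | yellow | classical | sedan | soccer
  3   | blue | pop | van | swimming
  4   | green | rock | truck | golf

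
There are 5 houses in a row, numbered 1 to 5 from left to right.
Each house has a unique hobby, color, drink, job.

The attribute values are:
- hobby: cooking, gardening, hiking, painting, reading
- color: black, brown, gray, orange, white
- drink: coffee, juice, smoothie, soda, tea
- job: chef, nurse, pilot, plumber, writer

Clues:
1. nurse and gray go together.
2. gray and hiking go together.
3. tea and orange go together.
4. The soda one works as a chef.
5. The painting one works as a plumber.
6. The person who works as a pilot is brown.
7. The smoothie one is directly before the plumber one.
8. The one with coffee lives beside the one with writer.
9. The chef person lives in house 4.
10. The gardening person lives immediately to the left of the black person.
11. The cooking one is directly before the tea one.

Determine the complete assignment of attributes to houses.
Solution:

House | Hobby | Color | Drink | Job
-----------------------------------
  1   | gardening | brown | coffee | pilot
  2   | cooking | black | smoothie | writer
  3   | painting | orange | tea | plumber
  4   | reading | white | soda | chef
  5   | hiking | gray | juice | nurse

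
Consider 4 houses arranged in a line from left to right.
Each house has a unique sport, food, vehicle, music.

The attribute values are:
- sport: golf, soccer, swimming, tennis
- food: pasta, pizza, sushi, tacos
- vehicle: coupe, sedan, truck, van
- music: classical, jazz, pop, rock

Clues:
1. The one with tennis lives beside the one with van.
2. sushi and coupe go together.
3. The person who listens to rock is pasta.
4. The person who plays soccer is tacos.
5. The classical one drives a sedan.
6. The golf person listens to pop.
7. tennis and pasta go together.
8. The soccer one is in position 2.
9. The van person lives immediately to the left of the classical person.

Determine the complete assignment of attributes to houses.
Solution:

House | Sport | Food | Vehicle | Music
--------------------------------------
  1   | tennis | pasta | truck | rock
  2   | soccer | tacos | van | jazz
  3   | swimming | pizza | sedan | classical
  4   | golf | sushi | coupe | pop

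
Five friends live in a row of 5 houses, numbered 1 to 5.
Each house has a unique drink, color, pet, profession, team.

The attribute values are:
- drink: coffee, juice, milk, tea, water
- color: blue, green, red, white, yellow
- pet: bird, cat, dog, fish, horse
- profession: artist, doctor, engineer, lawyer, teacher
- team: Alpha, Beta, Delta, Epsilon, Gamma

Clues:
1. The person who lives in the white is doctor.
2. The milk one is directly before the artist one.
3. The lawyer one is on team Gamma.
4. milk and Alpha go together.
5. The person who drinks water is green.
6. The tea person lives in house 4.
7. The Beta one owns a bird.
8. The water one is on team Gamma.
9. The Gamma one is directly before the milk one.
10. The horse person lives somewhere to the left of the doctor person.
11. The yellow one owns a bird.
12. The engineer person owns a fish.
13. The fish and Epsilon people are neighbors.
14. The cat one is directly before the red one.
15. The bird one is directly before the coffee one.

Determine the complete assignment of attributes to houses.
Solution:

House | Drink | Color | Pet | Profession | Team
-----------------------------------------------
  1   | water | green | cat | lawyer | Gamma
  2   | milk | red | fish | engineer | Alpha
  3   | juice | blue | horse | artist | Epsilon
  4   | tea | yellow | bird | teacher | Beta
  5   | coffee | white | dog | doctor | Delta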